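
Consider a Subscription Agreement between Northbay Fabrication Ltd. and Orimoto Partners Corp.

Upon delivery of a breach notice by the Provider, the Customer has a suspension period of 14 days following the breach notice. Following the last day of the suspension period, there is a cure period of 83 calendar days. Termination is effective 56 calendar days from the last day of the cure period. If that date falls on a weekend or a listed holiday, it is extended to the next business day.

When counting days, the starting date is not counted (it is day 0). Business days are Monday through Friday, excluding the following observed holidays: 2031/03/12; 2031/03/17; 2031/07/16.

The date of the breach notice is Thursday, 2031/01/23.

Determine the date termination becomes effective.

The last day of the suspension period: 2031/01/23 + 14 days = 2031/02/06.
Adding 83 calendar days to 2031/02/06 gives 2031/04/30, which is the last day of the cure period.
The date termination becomes effective: 56 calendar days after 2031/04/30 is 2031/06/25. 2031/06/25 is a Wednesday and is not a listed holiday, so no roll-forward applies.

2031/06/25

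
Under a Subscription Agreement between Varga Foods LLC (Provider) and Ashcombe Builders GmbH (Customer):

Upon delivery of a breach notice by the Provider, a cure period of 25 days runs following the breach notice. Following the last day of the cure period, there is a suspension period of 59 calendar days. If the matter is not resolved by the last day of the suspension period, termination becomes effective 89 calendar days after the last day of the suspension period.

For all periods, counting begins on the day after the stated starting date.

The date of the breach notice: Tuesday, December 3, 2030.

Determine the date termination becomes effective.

Adding 25 calendar days to December 3, 2030 gives December 28, 2030, which is the last day of the cure period.
The last day of the suspension period: December 28, 2030 + 59 days = February 25, 2031.
The date termination becomes effective: 89 calendar days after February 25, 2031 is May 25, 2031.

May 25, 2031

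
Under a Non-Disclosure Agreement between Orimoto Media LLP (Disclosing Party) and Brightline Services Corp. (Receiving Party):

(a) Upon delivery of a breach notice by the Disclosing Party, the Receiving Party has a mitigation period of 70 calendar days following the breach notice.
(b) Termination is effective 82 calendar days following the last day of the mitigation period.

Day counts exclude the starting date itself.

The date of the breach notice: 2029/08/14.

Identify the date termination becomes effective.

2030/01/13

The last day of the mitigation period: 70 calendar days after 2029/08/14 is 2029/10/23.
The date termination becomes effective: 82 calendar days after 2029/10/23 is 2030/01/13.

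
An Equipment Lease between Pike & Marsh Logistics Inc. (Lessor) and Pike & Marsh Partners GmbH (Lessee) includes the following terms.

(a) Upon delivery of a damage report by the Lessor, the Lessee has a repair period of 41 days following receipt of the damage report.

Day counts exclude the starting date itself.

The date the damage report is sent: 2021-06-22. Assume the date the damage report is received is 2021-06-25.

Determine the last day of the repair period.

2021-08-05

Adding 41 calendar days to 2021-06-25 gives 2021-08-05, which is the last day of the repair period.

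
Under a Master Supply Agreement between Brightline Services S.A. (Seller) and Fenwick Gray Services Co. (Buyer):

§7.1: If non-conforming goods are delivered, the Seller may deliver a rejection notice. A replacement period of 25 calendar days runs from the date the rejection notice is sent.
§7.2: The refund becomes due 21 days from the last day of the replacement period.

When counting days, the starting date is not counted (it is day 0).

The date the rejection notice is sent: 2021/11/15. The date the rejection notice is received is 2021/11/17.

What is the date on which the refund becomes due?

Adding 25 calendar days to 2021/11/15 gives 2021/12/10, which is the last day of the replacement period.
The date on which the refund becomes due: 2021/12/10 + 21 days = 2021/12/31.

2021/12/31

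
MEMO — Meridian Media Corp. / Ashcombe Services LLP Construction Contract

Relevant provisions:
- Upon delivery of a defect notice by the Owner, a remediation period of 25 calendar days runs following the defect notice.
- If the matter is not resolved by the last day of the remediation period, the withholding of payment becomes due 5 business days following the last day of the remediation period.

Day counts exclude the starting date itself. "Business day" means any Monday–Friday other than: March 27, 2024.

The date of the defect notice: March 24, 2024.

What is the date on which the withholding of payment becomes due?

The last day of the remediation period: 25 calendar days after March 24, 2024 is April 18, 2024.
The date on which the withholding of payment becomes due: 5 business days after Thursday, April 18, 2024, skipping weekends — Apr 19, Apr 22, Apr 23, Apr 24, Apr 25 — lands on Thursday, April 25, 2024.

April 25, 2024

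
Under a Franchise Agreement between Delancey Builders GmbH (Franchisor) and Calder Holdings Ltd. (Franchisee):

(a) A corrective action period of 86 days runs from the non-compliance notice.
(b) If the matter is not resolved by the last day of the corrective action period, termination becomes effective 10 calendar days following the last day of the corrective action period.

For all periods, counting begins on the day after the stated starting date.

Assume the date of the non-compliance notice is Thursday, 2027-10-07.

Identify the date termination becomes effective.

The last day of the corrective action period: 86 calendar days after 2027-10-07 is 2028-01-01.
The date termination becomes effective: 2028-01-01 + 10 days = 2028-01-11.

2028-01-11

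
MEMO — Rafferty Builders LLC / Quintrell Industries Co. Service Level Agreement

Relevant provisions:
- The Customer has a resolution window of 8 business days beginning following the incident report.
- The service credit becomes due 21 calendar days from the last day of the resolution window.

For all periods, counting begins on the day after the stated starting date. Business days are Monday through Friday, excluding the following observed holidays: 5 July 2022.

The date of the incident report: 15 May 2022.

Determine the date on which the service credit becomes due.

15 June 2022

The last day of the resolution window: 8 business days after Sunday, 15 May 2022, skipping weekends — May 16, May 17, May 18, May 19, May 20, May 23, May 24, May 25 — lands on Wednesday, 25 May 2022.
Adding 21 calendar days to 25 May 2022 gives 15 June 2022, which is the date on which the service credit becomes due.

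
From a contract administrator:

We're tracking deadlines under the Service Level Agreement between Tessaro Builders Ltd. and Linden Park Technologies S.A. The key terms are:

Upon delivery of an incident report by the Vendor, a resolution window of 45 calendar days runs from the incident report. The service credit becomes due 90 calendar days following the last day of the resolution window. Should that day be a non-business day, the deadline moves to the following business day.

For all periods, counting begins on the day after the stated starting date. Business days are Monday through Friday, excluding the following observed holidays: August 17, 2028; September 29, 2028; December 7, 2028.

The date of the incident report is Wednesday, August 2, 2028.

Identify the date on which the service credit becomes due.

December 15, 2028

Adding 45 calendar days to August 2, 2028 gives September 16, 2028, which is the last day of the resolution window.
The date on which the service credit becomes due: September 16, 2028 + 90 days = December 15, 2028. December 15, 2028 is a Friday and is not a listed holiday, so no roll-forward applies.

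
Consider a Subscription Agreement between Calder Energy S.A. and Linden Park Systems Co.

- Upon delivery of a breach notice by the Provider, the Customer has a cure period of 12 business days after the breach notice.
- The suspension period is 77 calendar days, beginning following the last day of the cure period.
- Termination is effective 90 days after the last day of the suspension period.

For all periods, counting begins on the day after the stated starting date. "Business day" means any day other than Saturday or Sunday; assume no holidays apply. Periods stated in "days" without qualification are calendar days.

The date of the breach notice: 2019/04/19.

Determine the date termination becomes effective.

2019/10/21

The last day of the cure period: counting 12 business days from Friday, 2019/04/19 (Apr 22, Apr 23, Apr 24, Apr 25, …, May 3, May 6, May 7, skipping weekends) reaches Tuesday, 2019/05/07.
The last day of the suspension period: 2019/05/07 + 77 days = 2019/07/23.
The date termination becomes effective: 2019/07/23 + 90 days = 2019/10/21.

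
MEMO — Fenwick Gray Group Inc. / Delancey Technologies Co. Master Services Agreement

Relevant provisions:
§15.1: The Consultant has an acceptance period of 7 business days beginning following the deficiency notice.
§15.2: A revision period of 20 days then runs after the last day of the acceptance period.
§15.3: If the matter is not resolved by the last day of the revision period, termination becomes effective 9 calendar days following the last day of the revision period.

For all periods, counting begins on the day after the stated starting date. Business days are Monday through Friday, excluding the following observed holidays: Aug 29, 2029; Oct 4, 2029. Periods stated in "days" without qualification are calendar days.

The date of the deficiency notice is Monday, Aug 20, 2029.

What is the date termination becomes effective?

From Monday, Aug 20, 2029, 7 business days (Aug 21, Aug 22, Aug 23, Aug 24, Aug 27, Aug 28, Aug 30, skipping weekends and the listed holiday on Aug 29) brings us to Thursday, Aug 30, 2029, which is the last day of the acceptance period.
The last day of the revision period: 20 calendar days after Aug 30, 2029 is Sep 19, 2029.
The date termination becomes effective: Sep 19, 2029 + 9 days = Sep 28, 2029.

Sep 28, 2029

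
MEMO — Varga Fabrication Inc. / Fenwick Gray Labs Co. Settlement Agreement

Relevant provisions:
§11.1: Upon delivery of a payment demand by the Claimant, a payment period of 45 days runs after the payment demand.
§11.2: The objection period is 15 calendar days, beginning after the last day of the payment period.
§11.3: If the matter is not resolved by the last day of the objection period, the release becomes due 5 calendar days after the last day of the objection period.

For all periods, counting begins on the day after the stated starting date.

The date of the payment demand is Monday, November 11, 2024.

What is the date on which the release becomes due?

Adding 45 calendar days to November 11, 2024 gives December 26, 2024, which is the last day of the payment period.
Adding 15 calendar days to December 26, 2024 gives January 10, 2025, which is the last day of the objection period.
The date on which the release becomes due: January 10, 2025 + 5 days = January 15, 2025.

January 15, 2025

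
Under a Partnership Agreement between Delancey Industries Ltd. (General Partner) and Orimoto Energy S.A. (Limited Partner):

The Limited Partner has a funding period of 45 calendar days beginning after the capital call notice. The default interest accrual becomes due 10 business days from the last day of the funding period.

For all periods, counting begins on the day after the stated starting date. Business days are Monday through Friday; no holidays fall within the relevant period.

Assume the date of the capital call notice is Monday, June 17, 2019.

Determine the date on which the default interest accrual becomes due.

The last day of the funding period: 45 calendar days after June 17, 2019 is August 1, 2019.
The date on which the default interest accrual becomes due: counting 10 business days from Thursday, August 1, 2019 (Aug 2, Aug 5, Aug 6, Aug 7, Aug 8, Aug 9, Aug 12, Aug 13, Aug 14, Aug 15, skipping weekends) reaches Thursday, August 15, 2019.

August 15, 2019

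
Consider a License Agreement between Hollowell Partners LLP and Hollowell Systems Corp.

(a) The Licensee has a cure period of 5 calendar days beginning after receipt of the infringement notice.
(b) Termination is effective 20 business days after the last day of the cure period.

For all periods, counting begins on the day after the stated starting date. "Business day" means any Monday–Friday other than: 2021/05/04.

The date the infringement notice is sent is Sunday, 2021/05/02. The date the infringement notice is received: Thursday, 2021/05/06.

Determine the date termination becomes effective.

The last day of the cure period: 5 calendar days after 2021/05/06 is 2021/05/11.
The date termination becomes effective: counting 20 business days from Tuesday, 2021/05/11 (May 12, May 13, May 14, May 17, …, Jun 4, Jun 7, Jun 8, skipping weekends) reaches Tuesday, 2021/06/08.

2021/06/08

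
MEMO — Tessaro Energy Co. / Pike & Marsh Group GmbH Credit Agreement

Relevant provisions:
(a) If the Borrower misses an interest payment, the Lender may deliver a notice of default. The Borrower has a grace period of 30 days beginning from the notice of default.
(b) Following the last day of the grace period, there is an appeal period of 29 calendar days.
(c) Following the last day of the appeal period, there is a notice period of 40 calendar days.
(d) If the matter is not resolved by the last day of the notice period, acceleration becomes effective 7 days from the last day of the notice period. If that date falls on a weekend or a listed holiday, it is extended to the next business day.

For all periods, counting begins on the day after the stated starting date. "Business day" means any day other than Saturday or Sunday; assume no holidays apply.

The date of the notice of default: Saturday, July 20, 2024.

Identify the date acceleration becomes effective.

November 4, 2024

Adding 30 calendar days to July 20, 2024 gives August 19, 2024, which is the last day of the grace period.
The last day of the appeal period: August 19, 2024 + 29 days = September 17, 2024.
The last day of the notice period: September 17, 2024 + 40 days = October 27, 2024.
Adding 7 calendar days to October 27, 2024 gives November 3, 2024, which is the date acceleration becomes effective. That falls on a Sunday, so it rolls to the next business day, Monday, November 4, 2024.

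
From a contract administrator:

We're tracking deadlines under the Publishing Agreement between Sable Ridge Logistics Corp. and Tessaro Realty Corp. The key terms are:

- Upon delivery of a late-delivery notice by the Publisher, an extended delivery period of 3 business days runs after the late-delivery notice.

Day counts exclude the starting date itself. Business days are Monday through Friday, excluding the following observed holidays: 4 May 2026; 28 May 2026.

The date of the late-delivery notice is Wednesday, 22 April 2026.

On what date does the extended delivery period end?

27 April 2026

The last day of the extended delivery period: 3 business days after Wednesday, 22 April 2026, skipping weekends — Apr 23, Apr 24, Apr 27 — lands on Monday, 27 April 2026.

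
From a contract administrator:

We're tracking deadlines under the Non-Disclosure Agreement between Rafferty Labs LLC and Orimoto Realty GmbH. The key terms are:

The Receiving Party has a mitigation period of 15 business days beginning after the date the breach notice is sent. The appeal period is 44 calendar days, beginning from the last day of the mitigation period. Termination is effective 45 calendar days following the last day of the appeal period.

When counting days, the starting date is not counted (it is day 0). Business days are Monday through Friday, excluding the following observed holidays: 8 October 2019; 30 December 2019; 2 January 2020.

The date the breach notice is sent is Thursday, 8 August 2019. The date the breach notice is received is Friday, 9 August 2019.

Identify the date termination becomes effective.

From Thursday, 8 August 2019, 15 business days (Aug 9, Aug 12, Aug 13, Aug 14, …, Aug 27, Aug 28, Aug 29, skipping weekends) brings us to Thursday, 29 August 2019, which is the last day of the mitigation period.
Adding 44 calendar days to 29 August 2019 gives 12 October 2019, which is the last day of the appeal period.
The date termination becomes effective: 45 calendar days after 12 October 2019 is 26 November 2019.

26 November 2019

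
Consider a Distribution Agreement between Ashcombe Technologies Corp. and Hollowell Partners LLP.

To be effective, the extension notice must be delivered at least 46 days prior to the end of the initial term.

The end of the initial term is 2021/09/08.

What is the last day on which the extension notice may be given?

2021/07/24

Counting back 46 calendar days from 2021/09/08 gives 2021/07/24.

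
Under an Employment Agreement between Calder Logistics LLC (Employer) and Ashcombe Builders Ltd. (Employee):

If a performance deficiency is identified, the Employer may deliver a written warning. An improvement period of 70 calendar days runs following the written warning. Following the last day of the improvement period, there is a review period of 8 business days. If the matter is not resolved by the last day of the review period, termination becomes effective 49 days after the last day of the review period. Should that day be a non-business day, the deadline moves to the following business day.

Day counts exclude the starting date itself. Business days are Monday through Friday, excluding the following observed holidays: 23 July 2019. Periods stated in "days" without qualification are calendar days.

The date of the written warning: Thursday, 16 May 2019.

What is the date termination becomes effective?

24 September 2019

Adding 70 calendar days to 16 May 2019 gives 25 July 2019, which is the last day of the improvement period.
From Thursday, 25 July 2019, 8 business days (Jul 26, Jul 29, Jul 30, Jul 31, Aug 1, Aug 2, Aug 5, Aug 6, skipping weekends) brings us to Tuesday, 6 August 2019, which is the last day of the review period.
Adding 49 calendar days to 6 August 2019 gives 24 September 2019, which is the date termination becomes effective. 24 September 2019 is a Tuesday and is not a listed holiday, so no roll-forward applies.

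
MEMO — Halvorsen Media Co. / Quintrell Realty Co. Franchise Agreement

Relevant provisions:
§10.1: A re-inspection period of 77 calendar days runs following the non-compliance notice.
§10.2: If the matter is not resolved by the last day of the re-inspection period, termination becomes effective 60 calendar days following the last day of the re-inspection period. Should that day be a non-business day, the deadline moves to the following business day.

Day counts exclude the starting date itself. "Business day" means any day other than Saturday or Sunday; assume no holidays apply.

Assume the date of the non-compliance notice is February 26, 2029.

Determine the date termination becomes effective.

The last day of the re-inspection period: 77 calendar days after February 26, 2029 is May 14, 2029.
The date termination becomes effective: 60 calendar days after May 14, 2029 is July 13, 2029. July 13, 2029 is a Friday, so no roll-forward applies.

July 13, 2029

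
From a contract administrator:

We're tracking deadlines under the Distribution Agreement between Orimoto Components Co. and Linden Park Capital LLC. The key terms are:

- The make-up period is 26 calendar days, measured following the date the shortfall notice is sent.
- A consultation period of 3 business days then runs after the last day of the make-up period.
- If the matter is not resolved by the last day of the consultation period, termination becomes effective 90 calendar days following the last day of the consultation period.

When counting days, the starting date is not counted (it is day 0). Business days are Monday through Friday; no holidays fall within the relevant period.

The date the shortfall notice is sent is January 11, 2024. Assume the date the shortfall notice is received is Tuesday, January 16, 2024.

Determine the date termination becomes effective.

May 9, 2024

The last day of the make-up period: January 11, 2024 + 26 days = February 6, 2024.
The last day of the consultation period: counting 3 business days from Tuesday, February 6, 2024 (Feb 7, Feb 8, Feb 9, skipping weekends) reaches Friday, February 9, 2024.
The date termination becomes effective: February 9, 2024 + 90 days = May 9, 2024.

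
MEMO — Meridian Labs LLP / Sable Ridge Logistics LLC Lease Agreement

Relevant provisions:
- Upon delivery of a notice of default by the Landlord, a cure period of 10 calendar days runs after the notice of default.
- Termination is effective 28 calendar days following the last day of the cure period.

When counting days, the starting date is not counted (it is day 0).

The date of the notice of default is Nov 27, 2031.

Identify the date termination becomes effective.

The last day of the cure period: Nov 27, 2031 + 10 days = Dec 7, 2031.
Adding 28 calendar days to Dec 7, 2031 gives Jan 4, 2032, which is the date termination becomes effective.

Jan 4, 2032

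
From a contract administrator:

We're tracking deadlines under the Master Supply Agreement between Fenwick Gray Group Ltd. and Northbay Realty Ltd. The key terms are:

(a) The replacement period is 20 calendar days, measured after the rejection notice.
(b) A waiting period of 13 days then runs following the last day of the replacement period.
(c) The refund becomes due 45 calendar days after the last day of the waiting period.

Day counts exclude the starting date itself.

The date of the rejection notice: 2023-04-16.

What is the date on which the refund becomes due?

2023-07-03

The last day of the replacement period: 2023-04-16 + 20 days = 2023-05-06.
The last day of the waiting period: 2023-05-06 + 13 days = 2023-05-19.
The date on which the refund becomes due: 2023-05-19 + 45 days = 2023-07-03.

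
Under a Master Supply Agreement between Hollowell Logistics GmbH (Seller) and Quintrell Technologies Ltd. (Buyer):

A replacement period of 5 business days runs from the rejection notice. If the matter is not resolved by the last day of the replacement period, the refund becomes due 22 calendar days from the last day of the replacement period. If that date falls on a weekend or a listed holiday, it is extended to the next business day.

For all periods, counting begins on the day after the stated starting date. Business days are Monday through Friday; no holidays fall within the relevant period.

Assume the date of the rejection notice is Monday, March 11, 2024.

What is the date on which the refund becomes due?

From Monday, March 11, 2024, 5 business days (Mar 12, Mar 13, Mar 14, Mar 15, Mar 18, skipping weekends) brings us to Monday, March 18, 2024, which is the last day of the replacement period.
The date on which the refund becomes due: March 18, 2024 + 22 days = April 9, 2024. April 9, 2024 is a Tuesday, so no roll-forward applies.

April 9, 2024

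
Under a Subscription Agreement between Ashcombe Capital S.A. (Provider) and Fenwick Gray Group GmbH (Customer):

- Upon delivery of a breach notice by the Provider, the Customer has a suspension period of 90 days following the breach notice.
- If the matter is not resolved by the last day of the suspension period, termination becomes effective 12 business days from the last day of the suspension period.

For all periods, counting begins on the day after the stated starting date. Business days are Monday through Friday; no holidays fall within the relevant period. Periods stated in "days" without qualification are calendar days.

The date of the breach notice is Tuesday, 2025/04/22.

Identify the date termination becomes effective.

2025/08/06

Adding 90 calendar days to 2025/04/22 gives 2025/07/21, which is the last day of the suspension period.
From Monday, 2025/07/21, 12 business days (Jul 22, Jul 23, Jul 24, Jul 25, …, Aug 4, Aug 5, Aug 6, skipping weekends) brings us to Wednesday, 2025/08/06, which is the date termination becomes effective.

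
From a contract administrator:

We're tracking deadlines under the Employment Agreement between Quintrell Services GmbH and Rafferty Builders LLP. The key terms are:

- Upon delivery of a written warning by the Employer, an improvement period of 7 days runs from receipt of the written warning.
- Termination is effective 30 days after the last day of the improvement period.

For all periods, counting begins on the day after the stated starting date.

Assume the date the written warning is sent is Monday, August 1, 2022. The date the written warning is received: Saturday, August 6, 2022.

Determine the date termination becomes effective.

September 12, 2022

The last day of the improvement period: 7 calendar days after August 6, 2022 is August 13, 2022.
The date termination becomes effective: August 13, 2022 + 30 days = September 12, 2022.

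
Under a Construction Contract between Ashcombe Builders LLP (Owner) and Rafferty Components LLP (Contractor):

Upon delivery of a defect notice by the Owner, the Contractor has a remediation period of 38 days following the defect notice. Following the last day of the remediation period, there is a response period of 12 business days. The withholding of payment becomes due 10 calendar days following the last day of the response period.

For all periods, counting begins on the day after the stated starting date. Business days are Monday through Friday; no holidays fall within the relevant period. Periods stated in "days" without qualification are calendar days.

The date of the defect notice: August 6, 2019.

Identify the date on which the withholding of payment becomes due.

October 11, 2019

The last day of the remediation period: August 6, 2019 + 38 days = September 13, 2019.
From Friday, September 13, 2019, 12 business days (Sep 16, Sep 17, Sep 18, Sep 19, …, Sep 27, Sep 30, Oct 1, skipping weekends) brings us to Tuesday, October 1, 2019, which is the last day of the response period.
The date on which the withholding of payment becomes due: 10 calendar days after October 1, 2019 is October 11, 2019.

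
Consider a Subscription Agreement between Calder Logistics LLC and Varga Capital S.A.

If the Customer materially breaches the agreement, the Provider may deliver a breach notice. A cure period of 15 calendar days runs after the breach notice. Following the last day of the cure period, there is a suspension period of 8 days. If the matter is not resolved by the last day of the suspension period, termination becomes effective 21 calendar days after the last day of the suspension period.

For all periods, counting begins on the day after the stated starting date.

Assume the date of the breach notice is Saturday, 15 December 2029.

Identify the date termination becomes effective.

28 January 2030

Adding 15 calendar days to 15 December 2029 gives 30 December 2029, which is the last day of the cure period.
Adding 8 calendar days to 30 December 2029 gives 7 January 2030, which is the last day of the suspension period.
The date termination becomes effective: 21 calendar days after 7 January 2030 is 28 January 2030.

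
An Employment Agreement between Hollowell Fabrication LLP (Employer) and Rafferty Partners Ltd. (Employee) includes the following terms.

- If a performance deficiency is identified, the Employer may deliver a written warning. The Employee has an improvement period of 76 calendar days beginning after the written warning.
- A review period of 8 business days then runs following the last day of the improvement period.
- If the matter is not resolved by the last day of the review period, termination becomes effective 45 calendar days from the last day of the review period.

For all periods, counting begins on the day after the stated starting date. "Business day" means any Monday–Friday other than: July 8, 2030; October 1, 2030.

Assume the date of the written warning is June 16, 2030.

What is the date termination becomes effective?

October 26, 2030

The last day of the improvement period: 76 calendar days after June 16, 2030 is August 31, 2030.
The last day of the review period: counting 8 business days from Saturday, August 31, 2030 (Sep 2, Sep 3, Sep 4, Sep 5, Sep 6, Sep 9, Sep 10, Sep 11, skipping weekends) reaches Wednesday, September 11, 2030.
The date termination becomes effective: September 11, 2030 + 45 days = October 26, 2030.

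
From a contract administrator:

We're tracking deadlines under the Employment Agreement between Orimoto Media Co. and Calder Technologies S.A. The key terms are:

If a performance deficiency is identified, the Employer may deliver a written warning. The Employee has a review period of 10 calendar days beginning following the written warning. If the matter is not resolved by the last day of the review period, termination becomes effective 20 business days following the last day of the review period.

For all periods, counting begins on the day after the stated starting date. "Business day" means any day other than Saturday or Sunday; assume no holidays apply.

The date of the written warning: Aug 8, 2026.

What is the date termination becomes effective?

Sep 15, 2026

Adding 10 calendar days to Aug 8, 2026 gives Aug 18, 2026, which is the last day of the review period.
From Tuesday, Aug 18, 2026, 20 business days (Aug 19, Aug 20, Aug 21, Aug 24, …, Sep 11, Sep 14, Sep 15, skipping weekends) brings us to Tuesday, Sep 15, 2026, which is the date termination becomes effective.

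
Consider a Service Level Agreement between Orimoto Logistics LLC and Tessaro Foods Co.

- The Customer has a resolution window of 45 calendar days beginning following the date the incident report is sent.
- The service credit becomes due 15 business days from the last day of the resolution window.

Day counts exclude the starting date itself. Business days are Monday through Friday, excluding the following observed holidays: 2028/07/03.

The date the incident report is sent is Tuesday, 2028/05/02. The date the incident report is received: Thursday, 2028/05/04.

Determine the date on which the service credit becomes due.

Adding 45 calendar days to 2028/05/02 gives 2028/06/16, which is the last day of the resolution window.
The date on which the service credit becomes due: counting 15 business days from Friday, 2028/06/16 (Jun 19, Jun 20, Jun 21, Jun 22, …, Jul 6, Jul 7, Jul 10, skipping weekends and the listed holiday on Jul 3) reaches Monday, 2028/07/10.

2028/07/10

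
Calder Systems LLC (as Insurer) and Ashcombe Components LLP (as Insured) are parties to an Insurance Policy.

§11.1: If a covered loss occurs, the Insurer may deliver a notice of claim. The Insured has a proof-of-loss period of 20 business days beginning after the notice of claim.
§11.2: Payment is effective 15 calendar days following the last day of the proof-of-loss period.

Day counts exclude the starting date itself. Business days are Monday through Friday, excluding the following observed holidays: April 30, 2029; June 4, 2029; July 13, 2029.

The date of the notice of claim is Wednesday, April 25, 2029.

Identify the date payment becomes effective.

From Wednesday, April 25, 2029, 20 business days (Apr 26, Apr 27, May 1, May 2, …, May 22, May 23, May 24, skipping weekends and the listed holiday on Apr 30) brings us to Thursday, May 24, 2029, which is the last day of the proof-of-loss period.
The date payment becomes effective: May 24, 2029 + 15 days = June 8, 2029.

June 8, 2029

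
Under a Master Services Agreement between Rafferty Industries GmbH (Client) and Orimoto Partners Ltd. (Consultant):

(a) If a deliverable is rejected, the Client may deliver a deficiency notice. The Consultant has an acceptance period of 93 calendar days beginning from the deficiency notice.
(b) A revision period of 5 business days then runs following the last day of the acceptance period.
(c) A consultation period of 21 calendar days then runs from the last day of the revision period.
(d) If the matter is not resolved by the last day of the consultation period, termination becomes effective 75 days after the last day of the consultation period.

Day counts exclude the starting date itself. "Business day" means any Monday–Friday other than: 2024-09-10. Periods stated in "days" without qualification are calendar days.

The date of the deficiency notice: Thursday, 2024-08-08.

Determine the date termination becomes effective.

The last day of the acceptance period: 2024-08-08 + 93 days = 2024-11-09.
The last day of the revision period: 5 business days after Saturday, 2024-11-09, skipping weekends — Nov 11, Nov 12, Nov 13, Nov 14, Nov 15 — lands on Friday, 2024-11-15.
The last day of the consultation period: 21 calendar days after 2024-11-15 is 2024-12-06.
The date termination becomes effective: 2024-12-06 + 75 days = 2025-02-19.

2025-02-19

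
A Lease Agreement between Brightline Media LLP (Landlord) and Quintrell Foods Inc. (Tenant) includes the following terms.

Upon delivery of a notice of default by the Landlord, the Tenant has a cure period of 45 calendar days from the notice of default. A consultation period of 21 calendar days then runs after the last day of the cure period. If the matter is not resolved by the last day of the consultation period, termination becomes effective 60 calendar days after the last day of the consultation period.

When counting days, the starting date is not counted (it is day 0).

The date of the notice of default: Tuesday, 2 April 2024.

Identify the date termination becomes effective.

6 August 2024

The last day of the cure period: 2 April 2024 + 45 days = 17 May 2024.
The last day of the consultation period: 21 calendar days after 17 May 2024 is 7 June 2024.
The date termination becomes effective: 7 June 2024 + 60 days = 6 August 2024.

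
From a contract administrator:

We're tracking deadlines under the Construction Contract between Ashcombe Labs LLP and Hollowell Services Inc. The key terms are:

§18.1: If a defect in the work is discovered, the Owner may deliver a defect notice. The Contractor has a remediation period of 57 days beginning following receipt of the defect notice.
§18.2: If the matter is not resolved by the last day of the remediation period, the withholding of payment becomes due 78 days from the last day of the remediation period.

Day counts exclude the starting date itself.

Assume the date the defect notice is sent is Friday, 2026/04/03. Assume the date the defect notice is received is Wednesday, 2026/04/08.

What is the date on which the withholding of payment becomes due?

2026/08/21

The last day of the remediation period: 57 calendar days after 2026/04/08 is 2026/06/04.
Adding 78 calendar days to 2026/06/04 gives 2026/08/21, which is the date on which the withholding of payment becomes due.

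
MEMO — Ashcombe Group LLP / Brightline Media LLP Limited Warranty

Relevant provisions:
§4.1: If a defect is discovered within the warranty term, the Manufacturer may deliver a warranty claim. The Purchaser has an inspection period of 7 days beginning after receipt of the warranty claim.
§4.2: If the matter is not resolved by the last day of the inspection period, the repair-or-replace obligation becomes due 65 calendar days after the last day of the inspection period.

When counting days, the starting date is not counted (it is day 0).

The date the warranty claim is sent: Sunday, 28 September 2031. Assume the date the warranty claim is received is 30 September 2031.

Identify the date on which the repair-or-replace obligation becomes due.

11 December 2031

The last day of the inspection period: 30 September 2031 + 7 days = 7 October 2031.
The date on which the repair-or-replace obligation becomes due: 7 October 2031 + 65 days = 11 December 2031.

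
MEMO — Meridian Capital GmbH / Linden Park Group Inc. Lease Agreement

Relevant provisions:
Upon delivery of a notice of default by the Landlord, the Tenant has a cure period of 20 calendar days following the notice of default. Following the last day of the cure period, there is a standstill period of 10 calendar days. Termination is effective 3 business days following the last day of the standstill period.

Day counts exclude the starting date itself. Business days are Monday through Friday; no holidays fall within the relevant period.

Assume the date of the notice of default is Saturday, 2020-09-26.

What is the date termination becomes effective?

2020-10-29

The last day of the cure period: 20 calendar days after 2020-09-26 is 2020-10-16.
The last day of the standstill period: 2020-10-16 + 10 days = 2020-10-26.
The date termination becomes effective: counting 3 business days from Monday, 2020-10-26 (Oct 27, Oct 28, Oct 29, skipping weekends) reaches Thursday, 2020-10-29.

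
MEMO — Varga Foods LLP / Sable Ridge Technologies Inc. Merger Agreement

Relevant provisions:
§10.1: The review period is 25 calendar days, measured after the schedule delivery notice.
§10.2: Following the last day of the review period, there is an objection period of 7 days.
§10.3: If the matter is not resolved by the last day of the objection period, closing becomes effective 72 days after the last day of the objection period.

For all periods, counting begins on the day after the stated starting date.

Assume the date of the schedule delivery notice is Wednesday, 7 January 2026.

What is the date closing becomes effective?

The last day of the review period: 25 calendar days after 7 January 2026 is 1 February 2026.
The last day of the objection period: 7 calendar days after 1 February 2026 is 8 February 2026.
The date closing becomes effective: 72 calendar days after 8 February 2026 is 21 April 2026.

21 April 2026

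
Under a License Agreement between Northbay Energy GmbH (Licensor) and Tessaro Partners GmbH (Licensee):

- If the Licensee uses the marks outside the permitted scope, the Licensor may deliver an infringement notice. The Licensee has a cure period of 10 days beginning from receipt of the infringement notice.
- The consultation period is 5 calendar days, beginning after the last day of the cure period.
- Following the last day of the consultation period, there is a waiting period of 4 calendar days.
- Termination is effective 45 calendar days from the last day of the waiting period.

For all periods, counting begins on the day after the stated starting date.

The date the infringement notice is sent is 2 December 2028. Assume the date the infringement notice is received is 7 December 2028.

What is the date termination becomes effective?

The last day of the cure period: 7 December 2028 + 10 days = 17 December 2028.
The last day of the consultation period: 17 December 2028 + 5 days = 22 December 2028.
The last day of the waiting period: 22 December 2028 + 4 days = 26 December 2028.
The date termination becomes effective: 26 December 2028 + 45 days = 9 February 2029.

9 February 2029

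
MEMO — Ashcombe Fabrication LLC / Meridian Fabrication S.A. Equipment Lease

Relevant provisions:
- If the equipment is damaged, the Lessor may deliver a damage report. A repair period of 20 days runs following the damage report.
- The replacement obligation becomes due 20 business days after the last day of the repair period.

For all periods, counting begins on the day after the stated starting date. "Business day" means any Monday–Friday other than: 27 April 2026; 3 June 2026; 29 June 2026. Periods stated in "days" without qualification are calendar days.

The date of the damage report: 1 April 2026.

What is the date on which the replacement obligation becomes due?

20 May 2026

The last day of the repair period: 1 April 2026 + 20 days = 21 April 2026.
From Tuesday, 21 April 2026, 20 business days (Apr 22, Apr 23, Apr 24, Apr 28, …, May 18, May 19, May 20, skipping weekends and the listed holiday on Apr 27) brings us to Wednesday, 20 May 2026, which is the date on which the replacement obligation becomes due.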